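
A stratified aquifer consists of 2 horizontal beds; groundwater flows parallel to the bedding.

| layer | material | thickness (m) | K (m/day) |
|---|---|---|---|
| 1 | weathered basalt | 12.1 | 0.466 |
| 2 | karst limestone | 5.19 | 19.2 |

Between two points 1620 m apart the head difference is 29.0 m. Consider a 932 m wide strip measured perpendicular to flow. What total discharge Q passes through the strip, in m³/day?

1760

Flow is parallel to layering, so each bed carries its own Darcy discharge and the transmissivities add.
Σ(K_i·b_i) = 0.466×12.1 + 19.2×5.19 = 105.3 m²/day.
Hydraulic gradient i = Δh / L = 29.0 / 1620 = 0.01790.
Q = Σ(K_i·b_i) · W · i = 105.3 × 932 × 0.01790 = 1757 m³/day.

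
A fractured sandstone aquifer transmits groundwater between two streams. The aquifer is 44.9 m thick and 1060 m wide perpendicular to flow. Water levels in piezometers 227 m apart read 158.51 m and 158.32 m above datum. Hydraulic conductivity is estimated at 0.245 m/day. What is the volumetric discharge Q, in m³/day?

9.76

Cross-sectional area A = 1060 × 44.9 = 47594 m².
Hydraulic gradient i = (158.51 − 158.32) / 227 = 0.19 / 227 = 0.0008370.
Darcy's law: Q = K · A · i = 0.2450 × 47594 × 0.0008370 = 9.760 m³/day.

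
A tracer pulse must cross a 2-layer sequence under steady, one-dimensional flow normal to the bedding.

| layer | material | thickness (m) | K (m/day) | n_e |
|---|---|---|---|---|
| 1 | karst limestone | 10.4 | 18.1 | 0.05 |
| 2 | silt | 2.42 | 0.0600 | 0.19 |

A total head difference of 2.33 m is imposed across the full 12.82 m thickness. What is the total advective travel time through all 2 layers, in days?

With flow normal to the layers, continuity requires the same specific discharge q through every layer.
Σ(b_i/K_i) = 10.4/18.1 + 2.42/0.0600 = 40.91 d.
q = Δh / Σ(b_i/K_i) = 2.33 / 40.91 = 0.05696 m/day.
In each layer the seepage velocity is v_i = q/n_i, so the layer transit time is t_i = b_i·n_i / q:
  layer 1 (karst limestone): t_1 = 10.4 × 0.05 / 0.05696 = 9.130 d
  layer 2 (silt): t_2 = 2.42 × 0.19 / 0.05696 = 8.073 d
Total t = Σ t_i = 17.20 days.

17.2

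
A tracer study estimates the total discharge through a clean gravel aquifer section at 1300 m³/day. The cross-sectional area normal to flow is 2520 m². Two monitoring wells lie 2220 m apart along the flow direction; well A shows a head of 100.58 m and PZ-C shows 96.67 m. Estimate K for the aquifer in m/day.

293

Hydraulic gradient i = (100.58 − 96.67) / 2220 = 3.91 / 2220 = 0.001761.
From Q = K·A·i, K = Q / (A·i) = 1300 / (2520 × 0.001761) = 292.9 m/day.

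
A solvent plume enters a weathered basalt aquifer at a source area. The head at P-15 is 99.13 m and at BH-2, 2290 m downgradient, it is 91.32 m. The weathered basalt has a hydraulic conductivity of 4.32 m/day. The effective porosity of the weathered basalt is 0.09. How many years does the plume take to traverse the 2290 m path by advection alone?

Hydraulic gradient i = (99.13 − 91.32) / 2290 = 7.81 / 2290 = 0.003410.
Darcy flux q = K · i = 4.320 × 0.003410 = 0.01473 m/day.
Seepage velocity v = q / n_e = 0.01473 / 0.09 = 0.1637 m/day.
Travel time t = L / v = 2290 / 0.1637 = 13989 days = 38.30 years.

38.3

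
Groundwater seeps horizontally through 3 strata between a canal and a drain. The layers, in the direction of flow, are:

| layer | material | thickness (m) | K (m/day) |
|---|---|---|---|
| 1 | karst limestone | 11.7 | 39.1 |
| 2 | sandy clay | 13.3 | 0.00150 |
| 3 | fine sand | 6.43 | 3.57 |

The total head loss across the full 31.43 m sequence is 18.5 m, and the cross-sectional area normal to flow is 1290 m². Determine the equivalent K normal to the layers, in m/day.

Flow is perpendicular to layering, so the layers act in series and the equivalent K is the thickness-weighted harmonic mean.
Total thickness L = 11.7 + 13.3 + 6.43 = 31.43 m.
Σ(b_i/K_i) = 11.7/39.1 + 13.3/0.00150 + 6.43/3.57 = 8869 d.
K_eq = L / Σ(b_i/K_i) = 31.43 / 8869 = 0.003544 m/day.

0.00354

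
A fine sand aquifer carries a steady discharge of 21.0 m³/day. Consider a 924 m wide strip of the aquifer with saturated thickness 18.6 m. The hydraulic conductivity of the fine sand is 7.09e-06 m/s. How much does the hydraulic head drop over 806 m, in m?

Convert K: 7.09e-06 m/s × 86400 = 0.6126 m/day.
Cross-sectional area A = 924 × 18.6 = 17186 m².
From Q = K·A·i, i = Q / (K·A) = 21.0 / (0.6126 × 17186) = 0.001995.
Head loss Δh = i · L = 0.001995 × 806 = 1.608 m.

1.61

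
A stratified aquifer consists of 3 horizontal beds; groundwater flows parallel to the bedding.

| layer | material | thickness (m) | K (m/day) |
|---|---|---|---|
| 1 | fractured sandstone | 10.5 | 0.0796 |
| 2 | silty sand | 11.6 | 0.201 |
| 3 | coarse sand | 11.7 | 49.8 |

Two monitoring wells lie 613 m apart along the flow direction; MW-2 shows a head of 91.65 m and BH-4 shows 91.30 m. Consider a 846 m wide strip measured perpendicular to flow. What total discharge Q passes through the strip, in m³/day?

Flow is parallel to layering, so each bed carries its own Darcy discharge and the transmissivities add.
Σ(K_i·b_i) = 0.0796×10.5 + 0.201×11.6 + 49.8×11.7 = 585.8 m²/day.
Hydraulic gradient i = (91.65 − 91.30) / 613 = 0.35 / 613 = 0.0005710.
Q = Σ(K_i·b_i) · W · i = 585.8 × 846 × 0.0005710 = 283.0 m³/day.

283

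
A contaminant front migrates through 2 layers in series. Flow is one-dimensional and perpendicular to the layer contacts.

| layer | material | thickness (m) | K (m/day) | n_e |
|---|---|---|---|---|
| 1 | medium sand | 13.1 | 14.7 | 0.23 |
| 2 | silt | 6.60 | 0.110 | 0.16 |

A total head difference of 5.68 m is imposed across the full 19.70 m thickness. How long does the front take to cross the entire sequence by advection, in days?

43.6

With flow normal to the layers, continuity requires the same specific discharge q through every layer.
Σ(b_i/K_i) = 13.1/14.7 + 6.60/0.110 = 60.89 d.
q = Δh / Σ(b_i/K_i) = 5.68 / 60.89 = 0.09328 m/day.
In each layer the seepage velocity is v_i = q/n_i, so the layer transit time is t_i = b_i·n_i / q:
  layer 1 (medium sand): t_1 = 13.1 × 0.23 / 0.09328 = 32.30 d
  layer 2 (silt): t_2 = 6.60 × 0.16 / 0.09328 = 11.32 d
Total t = Σ t_i = 43.62 days.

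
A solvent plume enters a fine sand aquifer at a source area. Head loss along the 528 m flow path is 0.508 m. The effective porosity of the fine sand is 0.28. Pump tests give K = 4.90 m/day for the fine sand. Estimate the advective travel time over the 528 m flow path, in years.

85.9

Hydraulic gradient i = Δh / L = 0.508 / 528 = 0.0009621.
Darcy flux q = K · i = 4.900 × 0.0009621 = 0.004714 m/day.
Seepage velocity v = q / n_e = 0.004714 / 0.28 = 0.01684 m/day.
Travel time t = L / v = 528 / 0.01684 = 31359 days = 85.86 years.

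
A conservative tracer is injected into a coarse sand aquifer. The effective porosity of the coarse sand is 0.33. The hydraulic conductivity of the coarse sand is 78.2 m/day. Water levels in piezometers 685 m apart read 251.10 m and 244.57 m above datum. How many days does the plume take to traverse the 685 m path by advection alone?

303

Hydraulic gradient i = (251.10 − 244.57) / 685 = 6.53 / 685 = 0.009533.
Darcy flux q = K · i = 78.20 × 0.009533 = 0.7455 m/day.
Seepage velocity v = q / n_e = 0.7455 / 0.33 = 2.259 m/day.
Travel time t = L / v = 685 / 2.259 = 303.2 days.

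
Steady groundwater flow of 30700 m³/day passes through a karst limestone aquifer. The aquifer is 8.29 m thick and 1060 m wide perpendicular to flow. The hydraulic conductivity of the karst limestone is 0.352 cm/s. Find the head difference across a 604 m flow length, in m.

6.94

Convert K: 0.352 cm/s × 864 = 304.1 m/day.
Cross-sectional area A = 1060 × 8.29 = 8787 m².
From Q = K·A·i, i = Q / (K·A) = 30700 / (304.1 × 8787) = 0.01149.
Head loss Δh = i · L = 0.01149 × 604 = 6.938 m.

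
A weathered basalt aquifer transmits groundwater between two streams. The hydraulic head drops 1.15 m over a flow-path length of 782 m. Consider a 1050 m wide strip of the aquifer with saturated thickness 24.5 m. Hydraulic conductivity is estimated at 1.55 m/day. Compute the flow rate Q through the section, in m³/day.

58.6

Cross-sectional area A = 1050 × 24.5 = 25725 m².
Hydraulic gradient i = Δh / L = 1.15 / 782 = 0.001471.
Darcy's law: Q = K · A · i = 1.550 × 25725 × 0.001471 = 58.64 m³/day.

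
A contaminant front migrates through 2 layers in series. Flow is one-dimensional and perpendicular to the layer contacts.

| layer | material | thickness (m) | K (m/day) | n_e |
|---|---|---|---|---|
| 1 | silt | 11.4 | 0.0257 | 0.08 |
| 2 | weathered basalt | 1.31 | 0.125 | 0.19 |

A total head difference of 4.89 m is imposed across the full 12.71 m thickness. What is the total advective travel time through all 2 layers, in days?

108

With flow normal to the layers, continuity requires the same specific discharge q through every layer.
Σ(b_i/K_i) = 11.4/0.0257 + 1.31/0.125 = 454.1 d.
q = Δh / Σ(b_i/K_i) = 4.89 / 454.1 = 0.01077 m/day.
In each layer the seepage velocity is v_i = q/n_i, so the layer transit time is t_i = b_i·n_i / q:
  layer 1 (silt): t_1 = 11.4 × 0.08 / 0.01077 = 84.68 d
  layer 2 (weathered basalt): t_2 = 1.31 × 0.19 / 0.01077 = 23.11 d
Total t = Σ t_i = 107.8 days.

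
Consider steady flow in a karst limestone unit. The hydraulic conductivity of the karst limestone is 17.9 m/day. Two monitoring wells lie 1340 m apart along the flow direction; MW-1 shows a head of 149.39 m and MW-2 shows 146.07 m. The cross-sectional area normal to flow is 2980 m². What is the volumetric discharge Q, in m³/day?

Hydraulic gradient i = (149.39 − 146.07) / 1340 = 3.32 / 1340 = 0.002478.
Darcy's law: Q = K · A · i = 17.90 × 2980 × 0.002478 = 132.2 m³/day.

132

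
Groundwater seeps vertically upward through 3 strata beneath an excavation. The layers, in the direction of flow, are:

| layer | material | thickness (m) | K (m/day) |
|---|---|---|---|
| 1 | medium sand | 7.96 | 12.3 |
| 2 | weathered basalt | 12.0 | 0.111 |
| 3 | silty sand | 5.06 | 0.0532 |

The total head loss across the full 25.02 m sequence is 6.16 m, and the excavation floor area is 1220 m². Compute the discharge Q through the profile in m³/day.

36.9

Flow is perpendicular to layering, so the layers act in series and the equivalent K is the thickness-weighted harmonic mean.
Total thickness L = 7.96 + 12.0 + 5.06 = 25.02 m.
Σ(b_i/K_i) = 7.96/12.3 + 12.0/0.111 + 5.06/0.0532 = 203.9 d.
K_eq = L / Σ(b_i/K_i) = 25.02 / 203.9 = 0.1227 m/day.
Q = K_eq · A · (Δh/L) = 0.1227 × 1220 × (6.16/25.02) = 36.86 m³/day.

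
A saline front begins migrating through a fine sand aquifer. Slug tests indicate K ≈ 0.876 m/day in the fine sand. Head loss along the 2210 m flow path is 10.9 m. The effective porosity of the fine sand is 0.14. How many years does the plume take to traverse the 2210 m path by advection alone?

Hydraulic gradient i = Δh / L = 10.9 / 2210 = 0.004932.
Darcy flux q = K · i = 0.8760 × 0.004932 = 0.004321 m/day.
Seepage velocity v = q / n_e = 0.004321 / 0.14 = 0.03086 m/day.
Travel time t = L / v = 2210 / 0.03086 = 71611 days = 196.1 years.

196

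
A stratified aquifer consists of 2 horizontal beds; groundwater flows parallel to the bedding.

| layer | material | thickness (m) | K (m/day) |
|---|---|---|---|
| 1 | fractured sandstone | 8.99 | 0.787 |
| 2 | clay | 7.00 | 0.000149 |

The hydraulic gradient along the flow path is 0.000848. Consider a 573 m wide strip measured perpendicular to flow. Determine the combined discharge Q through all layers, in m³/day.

3.44

Flow is parallel to layering, so each bed carries its own Darcy discharge and the transmissivities add.
Σ(K_i·b_i) = 0.787×8.99 + 0.000149×7.00 = 7.076 m²/day.
Hydraulic gradient i = 0.000848.
Q = Σ(K_i·b_i) · W · i = 7.076 × 573 × 0.0008480 = 3.438 m³/day.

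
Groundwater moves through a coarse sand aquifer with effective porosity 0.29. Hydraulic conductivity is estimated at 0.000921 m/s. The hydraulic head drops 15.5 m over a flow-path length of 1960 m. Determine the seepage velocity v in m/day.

2.17

Convert K: 0.000921 m/s × 86400 = 79.57 m/day.
Hydraulic gradient i = Δh / L = 15.5 / 1960 = 0.007908.
Darcy flux q = K · i = 79.57 × 0.007908 = 0.6293 m/day.
Seepage velocity v = q / n_e = 0.6293 / 0.29 = 2.170 m/day.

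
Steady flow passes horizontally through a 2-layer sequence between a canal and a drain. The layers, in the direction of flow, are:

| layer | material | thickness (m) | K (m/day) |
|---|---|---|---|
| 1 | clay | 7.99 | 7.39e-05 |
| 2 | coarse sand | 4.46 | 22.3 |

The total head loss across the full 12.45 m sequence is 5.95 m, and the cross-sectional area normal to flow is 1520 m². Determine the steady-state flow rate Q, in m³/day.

Flow is perpendicular to layering, so the layers act in series and the equivalent K is the thickness-weighted harmonic mean.
Total thickness L = 7.99 + 4.46 = 12.45 m.
Σ(b_i/K_i) = 7.99/7.39e-05 + 4.46/22.3 = 1.081e+05 d.
K_eq = L / Σ(b_i/K_i) = 12.45 / 1.081e+05 = 0.0001152 m/day.
Q = K_eq · A · (Δh/L) = 0.0001152 × 1520 × (5.95/12.45) = 0.08365 m³/day.

0.0836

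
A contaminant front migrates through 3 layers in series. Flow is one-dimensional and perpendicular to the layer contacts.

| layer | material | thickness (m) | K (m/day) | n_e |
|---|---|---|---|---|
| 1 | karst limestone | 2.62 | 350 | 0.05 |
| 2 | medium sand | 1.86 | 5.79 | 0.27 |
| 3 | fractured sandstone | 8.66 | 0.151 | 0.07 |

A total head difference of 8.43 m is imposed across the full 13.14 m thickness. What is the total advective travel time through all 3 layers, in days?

8.48

With flow normal to the layers, continuity requires the same specific discharge q through every layer.
Σ(b_i/K_i) = 2.62/350 + 1.86/5.79 + 8.66/0.151 = 57.68 d.
q = Δh / Σ(b_i/K_i) = 8.43 / 57.68 = 0.1462 m/day.
In each layer the seepage velocity is v_i = q/n_i, so the layer transit time is t_i = b_i·n_i / q:
  layer 1 (karst limestone): t_1 = 2.62 × 0.05 / 0.1462 = 0.8963 d
  layer 2 (medium sand): t_2 = 1.86 × 0.27 / 0.1462 = 3.436 d
  layer 3 (fractured sandstone): t_3 = 8.66 × 0.07 / 0.1462 = 4.148 d
Total t = Σ t_i = 8.480 days.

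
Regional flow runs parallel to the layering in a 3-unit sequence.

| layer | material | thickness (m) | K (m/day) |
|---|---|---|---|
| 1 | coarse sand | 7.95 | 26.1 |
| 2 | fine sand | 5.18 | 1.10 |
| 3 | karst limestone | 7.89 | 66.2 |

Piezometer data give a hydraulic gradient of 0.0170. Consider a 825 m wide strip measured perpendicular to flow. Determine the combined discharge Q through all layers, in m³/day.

10300

Flow is parallel to layering, so each bed carries its own Darcy discharge and the transmissivities add.
Σ(K_i·b_i) = 26.1×7.95 + 1.10×5.18 + 66.2×7.89 = 735.5 m²/day.
Hydraulic gradient i = 0.0170.
Q = Σ(K_i·b_i) · W · i = 735.5 × 825 × 0.01700 = 10316 m³/day.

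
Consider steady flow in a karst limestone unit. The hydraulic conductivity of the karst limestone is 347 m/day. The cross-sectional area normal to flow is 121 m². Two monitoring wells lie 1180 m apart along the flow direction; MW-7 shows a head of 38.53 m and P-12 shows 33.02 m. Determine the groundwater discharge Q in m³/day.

196

Hydraulic gradient i = (38.53 − 33.02) / 1180 = 5.51 / 1180 = 0.004669.
Darcy's law: Q = K · A · i = 347.0 × 121.0 × 0.004669 = 196.1 m³/day.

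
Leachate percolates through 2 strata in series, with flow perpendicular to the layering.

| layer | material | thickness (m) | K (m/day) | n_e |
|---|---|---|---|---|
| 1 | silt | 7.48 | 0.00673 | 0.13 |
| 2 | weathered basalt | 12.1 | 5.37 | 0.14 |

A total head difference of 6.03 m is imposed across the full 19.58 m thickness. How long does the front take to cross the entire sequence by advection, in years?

With flow normal to the layers, continuity requires the same specific discharge q through every layer.
Σ(b_i/K_i) = 7.48/0.00673 + 12.1/5.37 = 1114 d.
q = Δh / Σ(b_i/K_i) = 6.03 / 1114 = 0.005414 m/day.
In each layer the seepage velocity is v_i = q/n_i, so the layer transit time is t_i = b_i·n_i / q:
  layer 1 (silt): t_1 = 7.48 × 0.13 / 0.005414 = 179.6 d
  layer 2 (weathered basalt): t_2 = 12.1 × 0.14 / 0.005414 = 312.9 d
Total t = Σ t_i = 492.5 days = 1.348 years.

1.35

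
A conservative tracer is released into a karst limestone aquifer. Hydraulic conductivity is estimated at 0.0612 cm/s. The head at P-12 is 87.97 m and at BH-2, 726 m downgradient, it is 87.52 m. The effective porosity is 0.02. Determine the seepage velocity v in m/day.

1.64

Convert K: 0.0612 cm/s × 864 = 52.88 m/day.
Hydraulic gradient i = (87.97 − 87.52) / 726 = 0.45 / 726 = 0.0006198.
Darcy flux q = K · i = 52.88 × 0.0006198 = 0.03277 m/day.
Seepage velocity v = q / n_e = 0.03277 / 0.02 = 1.639 m/day.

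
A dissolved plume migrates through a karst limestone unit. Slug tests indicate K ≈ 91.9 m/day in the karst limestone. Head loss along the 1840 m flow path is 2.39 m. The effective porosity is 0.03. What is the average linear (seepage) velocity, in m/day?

Hydraulic gradient i = Δh / L = 2.39 / 1840 = 0.001299.
Darcy flux q = K · i = 91.90 × 0.001299 = 0.1194 m/day.
Seepage velocity v = q / n_e = 0.1194 / 0.03 = 3.979 m/day.

3.98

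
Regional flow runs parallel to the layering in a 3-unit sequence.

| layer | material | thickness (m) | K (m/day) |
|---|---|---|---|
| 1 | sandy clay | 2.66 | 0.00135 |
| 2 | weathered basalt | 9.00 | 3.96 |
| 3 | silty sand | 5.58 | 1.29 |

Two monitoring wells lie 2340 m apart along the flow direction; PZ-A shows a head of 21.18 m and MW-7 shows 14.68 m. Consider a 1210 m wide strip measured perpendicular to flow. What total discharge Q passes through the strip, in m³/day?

Flow is parallel to layering, so each bed carries its own Darcy discharge and the transmissivities add.
Σ(K_i·b_i) = 0.00135×2.66 + 3.96×9.00 + 1.29×5.58 = 42.84 m²/day.
Hydraulic gradient i = (21.18 − 14.68) / 2340 = 6.5 / 2340 = 0.002778.
Q = Σ(K_i·b_i) · W · i = 42.84 × 1210 × 0.002778 = 144.0 m³/day.

144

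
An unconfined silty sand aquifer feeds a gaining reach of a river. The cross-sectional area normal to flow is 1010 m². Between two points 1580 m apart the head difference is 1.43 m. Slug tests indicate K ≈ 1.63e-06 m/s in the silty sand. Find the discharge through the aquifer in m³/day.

Convert K: 1.63e-06 m/s × 86400 = 0.1408 m/day.
Hydraulic gradient i = Δh / L = 1.43 / 1580 = 0.0009051.
Darcy's law: Q = K · A · i = 0.1408 × 1010 × 0.0009051 = 0.1287 m³/day.

0.129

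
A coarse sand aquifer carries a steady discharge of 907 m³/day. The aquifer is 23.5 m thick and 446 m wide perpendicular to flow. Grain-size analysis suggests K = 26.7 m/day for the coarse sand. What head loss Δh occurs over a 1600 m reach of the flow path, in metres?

Cross-sectional area A = 446 × 23.5 = 10481 m².
From Q = K·A·i, i = Q / (K·A) = 907 / (26.70 × 10481) = 0.003241.
Head loss Δh = i · L = 0.003241 × 1600 = 5.186 m.

5.19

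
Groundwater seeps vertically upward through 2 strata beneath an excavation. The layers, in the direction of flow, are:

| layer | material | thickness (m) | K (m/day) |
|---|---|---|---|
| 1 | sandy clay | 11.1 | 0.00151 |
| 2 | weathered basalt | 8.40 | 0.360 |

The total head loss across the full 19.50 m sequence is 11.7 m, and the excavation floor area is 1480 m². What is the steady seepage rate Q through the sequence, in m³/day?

Flow is perpendicular to layering, so the layers act in series and the equivalent K is the thickness-weighted harmonic mean.
Total thickness L = 11.1 + 8.40 = 19.50 m.
Σ(b_i/K_i) = 11.1/0.00151 + 8.40/0.360 = 7374 d.
K_eq = L / Σ(b_i/K_i) = 19.50 / 7374 = 0.002644 m/day.
Q = K_eq · A · (Δh/L) = 0.002644 × 1480 × (11.7/19.50) = 2.348 m³/day.

2.35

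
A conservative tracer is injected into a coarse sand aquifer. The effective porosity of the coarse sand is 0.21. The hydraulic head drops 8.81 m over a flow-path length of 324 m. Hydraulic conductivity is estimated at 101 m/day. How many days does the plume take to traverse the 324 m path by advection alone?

24.8

Hydraulic gradient i = Δh / L = 8.81 / 324 = 0.02719.
Darcy flux q = K · i = 101.0 × 0.02719 = 2.746 m/day.
Seepage velocity v = q / n_e = 2.746 / 0.21 = 13.08 m/day.
Travel time t = L / v = 324 / 13.08 = 24.77 days.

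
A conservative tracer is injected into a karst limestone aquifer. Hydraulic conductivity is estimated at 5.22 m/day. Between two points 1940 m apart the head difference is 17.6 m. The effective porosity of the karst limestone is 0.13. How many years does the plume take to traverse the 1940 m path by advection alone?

Hydraulic gradient i = Δh / L = 17.6 / 1940 = 0.009072.
Darcy flux q = K · i = 5.220 × 0.009072 = 0.04736 m/day.
Seepage velocity v = q / n_e = 0.04736 / 0.13 = 0.3643 m/day.
Travel time t = L / v = 1940 / 0.3643 = 5326 days = 14.58 years.

14.6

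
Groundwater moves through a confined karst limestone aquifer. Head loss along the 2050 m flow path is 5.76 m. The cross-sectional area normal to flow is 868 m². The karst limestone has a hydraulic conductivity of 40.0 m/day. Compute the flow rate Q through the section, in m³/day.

Hydraulic gradient i = Δh / L = 5.76 / 2050 = 0.002810.
Darcy's law: Q = K · A · i = 40.00 × 868.0 × 0.002810 = 97.55 m³/day.

97.6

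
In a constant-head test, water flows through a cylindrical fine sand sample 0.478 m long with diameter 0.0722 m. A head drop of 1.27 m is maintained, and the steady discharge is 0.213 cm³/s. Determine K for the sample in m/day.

Cross-sectional area A = π·(d/2)² = π × (0.0722/2)² = 0.004094 m².
Convert discharge: 0.213 cm³/s = 2.130e-07 m³/s.
Darcy's law rearranged: K = Q·L / (A·Δh) = 2.130e-07 × 0.478 / (0.004094 × 1.27) = 1.958e-05 m/s = 1.692 m/day.

1.69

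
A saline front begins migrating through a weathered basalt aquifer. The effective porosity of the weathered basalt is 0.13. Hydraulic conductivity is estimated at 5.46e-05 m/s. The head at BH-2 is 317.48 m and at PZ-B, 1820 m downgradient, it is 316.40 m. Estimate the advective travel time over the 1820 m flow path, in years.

Convert K: 5.46e-05 m/s × 86400 = 4.717 m/day.
Hydraulic gradient i = (317.48 − 316.40) / 1820 = 1.08 / 1820 = 0.0005934.
Darcy flux q = K · i = 4.717 × 0.0005934 = 0.002799 m/day.
Seepage velocity v = q / n_e = 0.002799 / 0.13 = 0.02153 m/day.
Travel time t = L / v = 1820 / 0.02153 = 84519 days = 231.4 years.

231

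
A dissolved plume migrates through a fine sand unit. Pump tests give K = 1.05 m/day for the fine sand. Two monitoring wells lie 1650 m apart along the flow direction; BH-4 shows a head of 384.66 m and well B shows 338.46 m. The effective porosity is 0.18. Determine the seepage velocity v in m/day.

Hydraulic gradient i = (384.66 − 338.46) / 1650 = 46.2 / 1650 = 0.02800.
Darcy flux q = K · i = 1.050 × 0.02800 = 0.02940 m/day.
Seepage velocity v = q / n_e = 0.02940 / 0.18 = 0.1633 m/day.

0.163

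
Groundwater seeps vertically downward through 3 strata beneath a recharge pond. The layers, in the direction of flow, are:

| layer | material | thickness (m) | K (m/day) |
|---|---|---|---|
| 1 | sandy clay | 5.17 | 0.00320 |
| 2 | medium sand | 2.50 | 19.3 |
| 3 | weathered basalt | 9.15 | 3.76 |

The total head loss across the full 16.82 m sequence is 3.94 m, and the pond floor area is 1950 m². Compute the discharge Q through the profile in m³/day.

4.75

Flow is perpendicular to layering, so the layers act in series and the equivalent K is the thickness-weighted harmonic mean.
Total thickness L = 5.17 + 2.50 + 9.15 = 16.82 m.
Σ(b_i/K_i) = 5.17/0.00320 + 2.50/19.3 + 9.15/3.76 = 1618 d.
K_eq = L / Σ(b_i/K_i) = 16.82 / 1618 = 0.01039 m/day.
Q = K_eq · A · (Δh/L) = 0.01039 × 1950 × (3.94/16.82) = 4.748 m³/day.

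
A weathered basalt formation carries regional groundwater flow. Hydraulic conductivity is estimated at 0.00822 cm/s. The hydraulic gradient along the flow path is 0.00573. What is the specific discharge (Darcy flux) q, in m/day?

0.0407

Convert K: 0.00822 cm/s × 864 = 7.102 m/day.
Hydraulic gradient i = 0.00573.
Specific discharge q = K · i = 7.102 × 0.005730 = 0.04069 m/day.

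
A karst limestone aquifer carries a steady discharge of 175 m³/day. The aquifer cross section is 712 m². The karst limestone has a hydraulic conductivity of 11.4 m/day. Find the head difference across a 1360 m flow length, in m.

29.3

From Q = K·A·i, i = Q / (K·A) = 175 / (11.40 × 712.0) = 0.02156.
Head loss Δh = i · L = 0.02156 × 1360 = 29.32 m.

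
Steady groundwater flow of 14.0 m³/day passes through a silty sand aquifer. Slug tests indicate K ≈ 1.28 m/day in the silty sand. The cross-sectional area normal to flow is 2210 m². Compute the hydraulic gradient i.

From Q = K·A·i, i = Q / (K·A) = 14.0 / (1.280 × 2210) = 0.004949.

0.00495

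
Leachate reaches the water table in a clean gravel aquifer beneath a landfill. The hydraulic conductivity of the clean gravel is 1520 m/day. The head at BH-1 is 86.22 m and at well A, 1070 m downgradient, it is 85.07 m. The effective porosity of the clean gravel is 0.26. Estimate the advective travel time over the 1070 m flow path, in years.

Hydraulic gradient i = (86.22 − 85.07) / 1070 = 1.15 / 1070 = 0.001075.
Darcy flux q = K · i = 1520 × 0.001075 = 1.634 m/day.
Seepage velocity v = q / n_e = 1.634 / 0.26 = 6.283 m/day.
Travel time t = L / v = 1070 / 6.283 = 170.3 days = 0.4662 years.

0.466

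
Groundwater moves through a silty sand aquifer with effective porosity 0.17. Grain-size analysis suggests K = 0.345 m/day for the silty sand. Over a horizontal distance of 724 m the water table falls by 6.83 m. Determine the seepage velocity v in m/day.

Hydraulic gradient i = Δh / L = 6.83 / 724 = 0.009434.
Darcy flux q = K · i = 0.3450 × 0.009434 = 0.003255 m/day.
Seepage velocity v = q / n_e = 0.003255 / 0.17 = 0.01914 m/day.

0.0191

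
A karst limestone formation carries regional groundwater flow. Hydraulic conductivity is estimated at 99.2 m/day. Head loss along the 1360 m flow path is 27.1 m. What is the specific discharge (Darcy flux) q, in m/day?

Hydraulic gradient i = Δh / L = 27.1 / 1360 = 0.01993.
Specific discharge q = K · i = 99.20 × 0.01993 = 1.977 m/day.

1.98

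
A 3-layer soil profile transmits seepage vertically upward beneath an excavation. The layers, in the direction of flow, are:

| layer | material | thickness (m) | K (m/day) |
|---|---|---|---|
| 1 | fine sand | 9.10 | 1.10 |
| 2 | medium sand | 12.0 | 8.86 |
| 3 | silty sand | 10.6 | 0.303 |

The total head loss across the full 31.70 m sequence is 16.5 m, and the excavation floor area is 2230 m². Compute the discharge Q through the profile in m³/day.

Flow is perpendicular to layering, so the layers act in series and the equivalent K is the thickness-weighted harmonic mean.
Total thickness L = 9.10 + 12.0 + 10.6 = 31.70 m.
Σ(b_i/K_i) = 9.10/1.10 + 12.0/8.86 + 10.6/0.303 = 44.61 d.
K_eq = L / Σ(b_i/K_i) = 31.70 / 44.61 = 0.7106 m/day.
Q = K_eq · A · (Δh/L) = 0.7106 × 2230 × (16.5/31.70) = 824.8 m³/day.

825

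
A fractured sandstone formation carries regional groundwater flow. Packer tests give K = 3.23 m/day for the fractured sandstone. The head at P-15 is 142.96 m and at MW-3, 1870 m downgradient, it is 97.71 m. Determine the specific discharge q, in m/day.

Hydraulic gradient i = (142.96 − 97.71) / 1870 = 45.25 / 1870 = 0.02420.
Specific discharge q = K · i = 3.230 × 0.02420 = 0.07816 m/day.

0.0782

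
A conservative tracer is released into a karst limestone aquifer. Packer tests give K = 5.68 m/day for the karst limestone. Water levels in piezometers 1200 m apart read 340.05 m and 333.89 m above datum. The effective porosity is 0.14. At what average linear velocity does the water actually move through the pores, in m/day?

Hydraulic gradient i = (340.05 − 333.89) / 1200 = 6.16 / 1200 = 0.005133.
Darcy flux q = K · i = 5.680 × 0.005133 = 0.02916 m/day.
Seepage velocity v = q / n_e = 0.02916 / 0.14 = 0.2083 m/day.

0.208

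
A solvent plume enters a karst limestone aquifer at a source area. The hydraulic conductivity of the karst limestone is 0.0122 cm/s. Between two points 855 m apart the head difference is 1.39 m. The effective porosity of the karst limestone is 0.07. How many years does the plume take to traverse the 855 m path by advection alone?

9.56

Convert K: 0.0122 cm/s × 864 = 10.54 m/day.
Hydraulic gradient i = Δh / L = 1.39 / 855 = 0.001626.
Darcy flux q = K · i = 10.54 × 0.001626 = 0.01714 m/day.
Seepage velocity v = q / n_e = 0.01714 / 0.07 = 0.2448 m/day.
Travel time t = L / v = 855 / 0.2448 = 3493 days = 9.562 years.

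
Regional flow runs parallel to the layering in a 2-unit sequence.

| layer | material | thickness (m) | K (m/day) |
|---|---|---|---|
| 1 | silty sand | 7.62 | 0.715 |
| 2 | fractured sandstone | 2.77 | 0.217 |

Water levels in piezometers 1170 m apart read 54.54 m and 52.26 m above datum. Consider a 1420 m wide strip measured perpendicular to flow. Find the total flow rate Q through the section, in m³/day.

Flow is parallel to layering, so each bed carries its own Darcy discharge and the transmissivities add.
Σ(K_i·b_i) = 0.715×7.62 + 0.217×2.77 = 6.049 m²/day.
Hydraulic gradient i = (54.54 − 52.26) / 1170 = 2.28 / 1170 = 0.001949.
Q = Σ(K_i·b_i) · W · i = 6.049 × 1420 × 0.001949 = 16.74 m³/day.

16.7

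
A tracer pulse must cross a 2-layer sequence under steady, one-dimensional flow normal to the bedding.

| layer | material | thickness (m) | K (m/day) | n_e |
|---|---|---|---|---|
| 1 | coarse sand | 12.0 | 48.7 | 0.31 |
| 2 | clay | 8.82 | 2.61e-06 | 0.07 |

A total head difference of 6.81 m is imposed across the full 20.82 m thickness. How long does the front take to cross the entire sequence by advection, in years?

5890

With flow normal to the layers, continuity requires the same specific discharge q through every layer.
Σ(b_i/K_i) = 12.0/48.7 + 8.82/2.61e-06 = 3.379e+06 d.
q = Δh / Σ(b_i/K_i) = 6.81 / 3.379e+06 = 2.015e-06 m/day.
In each layer the seepage velocity is v_i = q/n_i, so the layer transit time is t_i = b_i·n_i / q:
  layer 1 (coarse sand): t_1 = 12.0 × 0.31 / 2.015e-06 = 1.846e+06 d
  layer 2 (clay): t_2 = 8.82 × 0.07 / 2.015e-06 = 3.064e+05 d
Total t = Σ t_i = 2.152e+06 days = 5893 years.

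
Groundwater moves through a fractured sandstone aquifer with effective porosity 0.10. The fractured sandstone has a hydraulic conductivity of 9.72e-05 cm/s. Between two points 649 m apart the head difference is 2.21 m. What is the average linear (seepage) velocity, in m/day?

0.00286

Convert K: 9.72e-05 cm/s × 864 = 0.08398 m/day.
Hydraulic gradient i = Δh / L = 2.21 / 649 = 0.003405.
Darcy flux q = K · i = 0.08398 × 0.003405 = 0.0002860 m/day.
Seepage velocity v = q / n_e = 0.0002860 / 0.10 = 0.002860 m/day.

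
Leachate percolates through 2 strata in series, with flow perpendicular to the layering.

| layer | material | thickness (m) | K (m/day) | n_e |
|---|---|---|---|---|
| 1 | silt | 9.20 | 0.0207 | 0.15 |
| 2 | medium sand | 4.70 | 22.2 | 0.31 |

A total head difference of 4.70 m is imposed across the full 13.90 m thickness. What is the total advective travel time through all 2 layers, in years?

With flow normal to the layers, continuity requires the same specific discharge q through every layer.
Σ(b_i/K_i) = 9.20/0.0207 + 4.70/22.2 = 444.7 d.
q = Δh / Σ(b_i/K_i) = 4.70 / 444.7 = 0.01057 m/day.
In each layer the seepage velocity is v_i = q/n_i, so the layer transit time is t_i = b_i·n_i / q:
  layer 1 (silt): t_1 = 9.20 × 0.15 / 0.01057 = 130.6 d
  layer 2 (medium sand): t_2 = 4.70 × 0.31 / 0.01057 = 137.8 d
Total t = Σ t_i = 268.4 days = 0.7348 years.

0.735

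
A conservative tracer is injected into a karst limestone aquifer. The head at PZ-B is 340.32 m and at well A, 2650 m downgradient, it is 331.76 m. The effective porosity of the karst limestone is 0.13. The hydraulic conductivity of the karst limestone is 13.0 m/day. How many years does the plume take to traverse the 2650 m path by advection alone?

22.5

Hydraulic gradient i = (340.32 − 331.76) / 2650 = 8.56 / 2650 = 0.003230.
Darcy flux q = K · i = 13.00 × 0.003230 = 0.04199 m/day.
Seepage velocity v = q / n_e = 0.04199 / 0.13 = 0.3230 m/day.
Travel time t = L / v = 2650 / 0.3230 = 8204 days = 22.46 years.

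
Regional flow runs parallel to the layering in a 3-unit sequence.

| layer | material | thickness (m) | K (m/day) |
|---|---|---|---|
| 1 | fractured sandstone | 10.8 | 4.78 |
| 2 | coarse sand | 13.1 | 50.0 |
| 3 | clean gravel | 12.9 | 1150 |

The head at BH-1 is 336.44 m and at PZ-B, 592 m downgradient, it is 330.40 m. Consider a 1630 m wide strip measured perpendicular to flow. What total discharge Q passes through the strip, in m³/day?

258000

Flow is parallel to layering, so each bed carries its own Darcy discharge and the transmissivities add.
Σ(K_i·b_i) = 4.78×10.8 + 50.0×13.1 + 1150×12.9 = 15542 m²/day.
Hydraulic gradient i = (336.44 − 330.40) / 592 = 6.04 / 592 = 0.01020.
Q = Σ(K_i·b_i) · W · i = 15542 × 1630 × 0.01020 = 2.585e+05 m³/day.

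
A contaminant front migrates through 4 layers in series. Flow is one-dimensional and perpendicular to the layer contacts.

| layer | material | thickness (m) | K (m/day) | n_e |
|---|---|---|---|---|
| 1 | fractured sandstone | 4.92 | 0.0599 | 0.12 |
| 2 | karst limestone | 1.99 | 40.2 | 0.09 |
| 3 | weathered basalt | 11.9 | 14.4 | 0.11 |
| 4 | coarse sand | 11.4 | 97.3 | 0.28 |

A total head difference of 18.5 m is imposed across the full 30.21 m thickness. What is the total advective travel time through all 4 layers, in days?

With flow normal to the layers, continuity requires the same specific discharge q through every layer.
Σ(b_i/K_i) = 4.92/0.0599 + 1.99/40.2 + 11.9/14.4 + 11.4/97.3 = 83.13 d.
q = Δh / Σ(b_i/K_i) = 18.5 / 83.13 = 0.2225 m/day.
In each layer the seepage velocity is v_i = q/n_i, so the layer transit time is t_i = b_i·n_i / q:
  layer 1 (fractured sandstone): t_1 = 4.92 × 0.12 / 0.2225 = 2.653 d
  layer 2 (karst limestone): t_2 = 1.99 × 0.09 / 0.2225 = 0.8048 d
  layer 3 (weathered basalt): t_3 = 11.9 × 0.11 / 0.2225 = 5.882 d
  layer 4 (coarse sand): t_4 = 11.4 × 0.28 / 0.2225 = 14.34 d
Total t = Σ t_i = 23.68 days.

23.7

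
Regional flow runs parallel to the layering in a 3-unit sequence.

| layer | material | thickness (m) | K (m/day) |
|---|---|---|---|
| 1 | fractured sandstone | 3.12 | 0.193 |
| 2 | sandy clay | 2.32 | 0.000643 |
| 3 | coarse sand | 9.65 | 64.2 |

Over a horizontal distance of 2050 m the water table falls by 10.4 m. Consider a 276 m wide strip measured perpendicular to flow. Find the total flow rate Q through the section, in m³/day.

868

Flow is parallel to layering, so each bed carries its own Darcy discharge and the transmissivities add.
Σ(K_i·b_i) = 0.193×3.12 + 0.000643×2.32 + 64.2×9.65 = 620.1 m²/day.
Hydraulic gradient i = Δh / L = 10.4 / 2050 = 0.005073.
Q = Σ(K_i·b_i) · W · i = 620.1 × 276 × 0.005073 = 868.3 m³/day.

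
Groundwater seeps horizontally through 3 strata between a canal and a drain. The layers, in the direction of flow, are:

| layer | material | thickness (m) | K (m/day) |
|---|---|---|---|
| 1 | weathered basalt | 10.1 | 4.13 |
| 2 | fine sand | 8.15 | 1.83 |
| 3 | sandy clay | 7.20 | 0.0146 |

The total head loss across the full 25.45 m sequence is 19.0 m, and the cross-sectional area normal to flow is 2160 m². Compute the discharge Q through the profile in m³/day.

82.1

Flow is perpendicular to layering, so the layers act in series and the equivalent K is the thickness-weighted harmonic mean.
Total thickness L = 10.1 + 8.15 + 7.20 = 25.45 m.
Σ(b_i/K_i) = 10.1/4.13 + 8.15/1.83 + 7.20/0.0146 = 500.0 d.
K_eq = L / Σ(b_i/K_i) = 25.45 / 500.0 = 0.05089 m/day.
Q = K_eq · A · (Δh/L) = 0.05089 × 2160 × (19.0/25.45) = 82.07 m³/day.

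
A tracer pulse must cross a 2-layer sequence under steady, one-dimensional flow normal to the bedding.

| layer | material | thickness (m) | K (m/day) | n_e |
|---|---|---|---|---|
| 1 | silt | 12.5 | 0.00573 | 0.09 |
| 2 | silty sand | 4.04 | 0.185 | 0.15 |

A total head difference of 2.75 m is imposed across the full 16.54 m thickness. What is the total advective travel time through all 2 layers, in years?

3.80

With flow normal to the layers, continuity requires the same specific discharge q through every layer.
Σ(b_i/K_i) = 12.5/0.00573 + 4.04/0.185 = 2203 d.
q = Δh / Σ(b_i/K_i) = 2.75 / 2203 = 0.001248 m/day.
In each layer the seepage velocity is v_i = q/n_i, so the layer transit time is t_i = b_i·n_i / q:
  layer 1 (silt): t_1 = 12.5 × 0.09 / 0.001248 = 901.4 d
  layer 2 (silty sand): t_2 = 4.04 × 0.15 / 0.001248 = 485.5 d
Total t = Σ t_i = 1387 days = 3.797 years.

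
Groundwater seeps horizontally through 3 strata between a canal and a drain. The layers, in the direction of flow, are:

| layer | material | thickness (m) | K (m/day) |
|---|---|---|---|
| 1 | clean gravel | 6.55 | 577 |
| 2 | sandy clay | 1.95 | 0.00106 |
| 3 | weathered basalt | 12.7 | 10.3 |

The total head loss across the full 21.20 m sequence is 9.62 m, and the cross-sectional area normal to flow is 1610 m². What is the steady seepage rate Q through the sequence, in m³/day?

8.41

Flow is perpendicular to layering, so the layers act in series and the equivalent K is the thickness-weighted harmonic mean.
Total thickness L = 6.55 + 1.95 + 12.7 = 21.20 m.
Σ(b_i/K_i) = 6.55/577 + 1.95/0.00106 + 12.7/10.3 = 1841 d.
K_eq = L / Σ(b_i/K_i) = 21.20 / 1841 = 0.01152 m/day.
Q = K_eq · A · (Δh/L) = 0.01152 × 1610 × (9.62/21.20) = 8.414 m³/day.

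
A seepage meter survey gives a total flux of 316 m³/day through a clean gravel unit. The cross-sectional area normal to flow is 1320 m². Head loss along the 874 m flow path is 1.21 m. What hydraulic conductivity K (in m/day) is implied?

173

Hydraulic gradient i = Δh / L = 1.21 / 874 = 0.001384.
From Q = K·A·i, K = Q / (A·i) = 316 / (1320 × 0.001384) = 172.9 m/day.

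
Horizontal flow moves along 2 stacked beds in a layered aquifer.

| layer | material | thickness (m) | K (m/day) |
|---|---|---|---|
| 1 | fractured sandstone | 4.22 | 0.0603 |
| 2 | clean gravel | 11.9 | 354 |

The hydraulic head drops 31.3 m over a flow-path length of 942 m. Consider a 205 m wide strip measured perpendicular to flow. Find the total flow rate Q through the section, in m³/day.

Flow is parallel to layering, so each bed carries its own Darcy discharge and the transmissivities add.
Σ(K_i·b_i) = 0.0603×4.22 + 354×11.9 = 4213 m²/day.
Hydraulic gradient i = Δh / L = 31.3 / 942 = 0.03323.
Q = Σ(K_i·b_i) · W · i = 4213 × 205 × 0.03323 = 28696 m³/day.

28700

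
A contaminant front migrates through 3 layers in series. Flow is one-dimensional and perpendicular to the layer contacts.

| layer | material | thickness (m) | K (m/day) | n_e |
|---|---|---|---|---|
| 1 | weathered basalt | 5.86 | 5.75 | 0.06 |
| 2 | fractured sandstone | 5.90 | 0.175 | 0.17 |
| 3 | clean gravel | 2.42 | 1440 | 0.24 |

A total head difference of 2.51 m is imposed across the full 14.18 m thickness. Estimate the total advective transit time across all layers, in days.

26.8

With flow normal to the layers, continuity requires the same specific discharge q through every layer.
Σ(b_i/K_i) = 5.86/5.75 + 5.90/0.175 + 2.42/1440 = 34.74 d.
q = Δh / Σ(b_i/K_i) = 2.51 / 34.74 = 0.07226 m/day.
In each layer the seepage velocity is v_i = q/n_i, so the layer transit time is t_i = b_i·n_i / q:
  layer 1 (weathered basalt): t_1 = 5.86 × 0.06 / 0.07226 = 4.866 d
  layer 2 (fractured sandstone): t_2 = 5.90 × 0.17 / 0.07226 = 13.88 d
  layer 3 (clean gravel): t_3 = 2.42 × 0.24 / 0.07226 = 8.038 d
Total t = Σ t_i = 26.78 days.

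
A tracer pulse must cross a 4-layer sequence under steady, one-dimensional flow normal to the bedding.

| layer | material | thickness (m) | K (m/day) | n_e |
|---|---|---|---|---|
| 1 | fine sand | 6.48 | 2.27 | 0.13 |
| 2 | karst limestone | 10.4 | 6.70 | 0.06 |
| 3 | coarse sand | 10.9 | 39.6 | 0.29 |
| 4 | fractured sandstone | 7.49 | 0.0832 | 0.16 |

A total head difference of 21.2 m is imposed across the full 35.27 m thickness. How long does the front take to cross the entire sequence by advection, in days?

26.0

With flow normal to the layers, continuity requires the same specific discharge q through every layer.
Σ(b_i/K_i) = 6.48/2.27 + 10.4/6.70 + 10.9/39.6 + 7.49/0.0832 = 94.71 d.
q = Δh / Σ(b_i/K_i) = 21.2 / 94.71 = 0.2239 m/day.
In each layer the seepage velocity is v_i = q/n_i, so the layer transit time is t_i = b_i·n_i / q:
  layer 1 (fine sand): t_1 = 6.48 × 0.13 / 0.2239 = 3.763 d
  layer 2 (karst limestone): t_2 = 10.4 × 0.06 / 0.2239 = 2.788 d
  layer 3 (coarse sand): t_3 = 10.9 × 0.29 / 0.2239 = 14.12 d
  layer 4 (fractured sandstone): t_4 = 7.49 × 0.16 / 0.2239 = 5.354 d
Total t = Σ t_i = 26.03 days.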